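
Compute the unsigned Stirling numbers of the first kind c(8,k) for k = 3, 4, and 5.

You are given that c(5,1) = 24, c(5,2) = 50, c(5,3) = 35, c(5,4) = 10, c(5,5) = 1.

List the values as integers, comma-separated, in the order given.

13132, 6769, 1960

row 6: T[6][1]=5·24+0=120  T[6][2]=5·50+24=274  T[6][3]=5·35+50=225  T[6][4]=5·10+35=85  T[6][5]=5·1+10=15
row 7: T[7][2]=6·274+120=1764  T[7][3]=6·225+274=1624  T[7][4]=6·85+225=735  T[7][5]=6·15+85=175
row 8: T[8][3]=7·1624+1764=13132  T[8][4]=7·735+1624=6769  T[8][5]=7·175+735=1960
Read c(8,3) = 13132, c(8,4) = 6769, c(8,5) = 1960.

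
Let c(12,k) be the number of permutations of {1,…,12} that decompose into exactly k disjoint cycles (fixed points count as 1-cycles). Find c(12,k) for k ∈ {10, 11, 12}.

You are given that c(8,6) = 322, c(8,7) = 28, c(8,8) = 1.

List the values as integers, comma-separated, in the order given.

1925, 66, 1

i=9: T(9,7)=322+8·28=546 | T(9,8)=28+8·1=36 | T(9,9)=1+8·0=1
i=10: T(10,8)=546+9·36=870 | T(10,9)=36+9·1=45 | T(10,10)=1+9·0=1
i=11: T(11,9)=870+10·45=1320 | T(11,10)=45+10·1=55 | T(11,11)=1+10·0=1
i=12: T(12,10)=1320+11·55=1925 | T(12,11)=55+11·1=66 | T(12,12)=1+11·0=1
Read c(12,10) = 1925, c(12,11) = 66, c(12,12) = 1.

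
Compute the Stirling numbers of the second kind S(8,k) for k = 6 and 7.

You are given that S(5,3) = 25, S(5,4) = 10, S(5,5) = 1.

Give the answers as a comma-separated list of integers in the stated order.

266, 28

@6  (6,4):10·4+25→65, (6,5):1·5+10→15, (6,6):0·6+1→1
@7  (7,5):15·5+65→140, (7,6):1·6+15→21, (7,7):0·7+1→1
@8  (8,6):21·6+140→266, (8,7):1·7+21→28
Read S(8,6) = 266, S(8,7) = 28.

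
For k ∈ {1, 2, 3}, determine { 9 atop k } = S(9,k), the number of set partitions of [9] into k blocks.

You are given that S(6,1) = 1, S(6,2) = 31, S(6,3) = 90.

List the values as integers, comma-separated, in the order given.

@7  (7,1):1·1+0→1, (7,2):31·2+1→63, (7,3):90·3+31→301
@8  (8,1):1·1+0→1, (8,2):63·2+1→127, (8,3):301·3+63→966
@9  (9,1):1·1+0→1, (9,2):127·2+1→255, (9,3):966·3+127→3025
Read S(9,1) = 1, S(9,2) = 255, S(9,3) = 3025.

1, 255, 3025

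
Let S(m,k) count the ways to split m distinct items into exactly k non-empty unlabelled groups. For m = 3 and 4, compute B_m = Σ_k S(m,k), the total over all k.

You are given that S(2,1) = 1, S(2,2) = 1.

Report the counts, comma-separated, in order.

5, 15

i=3: T(3,1)=0+1·1=1 | T(3,2)=1+2·1=3 | T(3,3)=1+3·0=1
i=4: T(4,1)=0+1·1=1 | T(4,2)=1+2·3=7 | T(4,3)=3+3·1=6 | T(4,4)=1+4·0=1
B_3 = ΣS(3,k) = 1+3+1 = 5
B_4 = ΣS(4,k) = 1+7+6+1 = 15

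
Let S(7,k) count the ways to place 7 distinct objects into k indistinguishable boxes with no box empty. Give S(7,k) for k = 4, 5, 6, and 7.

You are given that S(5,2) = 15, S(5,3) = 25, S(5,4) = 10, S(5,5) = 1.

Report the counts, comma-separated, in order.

[6] T[6,3]:3*25+15=90 · T[6,4]:4*10+25=65 · T[6,5]:5*1+10=15 · T[6,6]:6*0+1=1
[7] T[7,4]:4*65+90=350 · T[7,5]:5*15+65=140 · T[7,6]:6*1+15=21 · T[7,7]:7*0+1=1
Read S(7,4) = 350, S(7,5) = 140, S(7,6) = 21, S(7,7) = 1.

350, 140, 21, 1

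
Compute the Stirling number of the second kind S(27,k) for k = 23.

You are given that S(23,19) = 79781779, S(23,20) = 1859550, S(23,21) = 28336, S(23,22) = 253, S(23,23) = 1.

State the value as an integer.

[24] T[24,20]:20*1859550+79781779=116972779 · T[24,21]:21*28336+1859550=2454606 · T[24,22]:22*253+28336=33902 · T[24,23]:23*1+253=276
[25] T[25,21]:21*2454606+116972779=168519505 · T[25,22]:22*33902+2454606=3200450 · T[25,23]:23*276+33902=40250
[26] T[26,22]:22*3200450+168519505=238929405 · T[26,23]:23*40250+3200450=4126200
[27] T[27,23]:23*4126200+238929405=333832005
Read S(27,23) = 333832005.

333832005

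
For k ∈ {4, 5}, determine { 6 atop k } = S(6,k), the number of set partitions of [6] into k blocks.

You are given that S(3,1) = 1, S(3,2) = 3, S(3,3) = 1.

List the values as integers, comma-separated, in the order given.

65, 15

row 4: T[4][2]=2·3+1=7  T[4][3]=3·1+3=6  T[4][4]=4·0+1=1
row 5: T[5][3]=3·6+7=25  T[5][4]=4·1+6=10  T[5][5]=5·0+1=1
row 6: T[6][4]=4·10+25=65  T[6][5]=5·1+10=15
Read S(6,4) = 65, S(6,5) = 15.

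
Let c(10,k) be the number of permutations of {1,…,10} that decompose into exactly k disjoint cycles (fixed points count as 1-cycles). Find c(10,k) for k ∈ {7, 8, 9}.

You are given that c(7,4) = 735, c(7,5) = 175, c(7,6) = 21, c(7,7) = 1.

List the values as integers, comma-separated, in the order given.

[8] T[8,5]:7*175+735=1960 · T[8,6]:7*21+175=322 · T[8,7]:7*1+21=28 · T[8,8]:7*0+1=1
[9] T[9,6]:8*322+1960=4536 · T[9,7]:8*28+322=546 · T[9,8]:8*1+28=36 · T[9,9]:8*0+1=1
[10] T[10,7]:9*546+4536=9450 · T[10,8]:9*36+546=870 · T[10,9]:9*1+36=45
Read c(10,7) = 9450, c(10,8) = 870, c(10,9) = 45.

9450, 870, 45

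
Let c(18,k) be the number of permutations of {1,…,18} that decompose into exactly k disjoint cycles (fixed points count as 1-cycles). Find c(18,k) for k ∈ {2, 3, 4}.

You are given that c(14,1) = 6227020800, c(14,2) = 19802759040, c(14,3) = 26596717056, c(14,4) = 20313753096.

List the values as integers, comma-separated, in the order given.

row 15: T[15][1]=14·6227020800+0=87178291200  T[15][2]=14·19802759040+6227020800=283465647360  T[15][3]=14·26596717056+19802759040=392156797824  T[15][4]=14·20313753096+26596717056=310989260400
row 16: T[16][1]=15·87178291200+0=1307674368000  T[16][2]=15·283465647360+87178291200=4339163001600  T[16][3]=15·392156797824+283465647360=6165817614720  T[16][4]=15·310989260400+392156797824=5056995703824
row 17: T[17][1]=16·1307674368000+0=20922789888000  T[17][2]=16·4339163001600+1307674368000=70734282393600  T[17][3]=16·6165817614720+4339163001600=102992244837120  T[17][4]=16·5056995703824+6165817614720=87077748875904
row 18: T[18][2]=17·70734282393600+20922789888000=1223405590579200  T[18][3]=17·102992244837120+70734282393600=1821602444624640  T[18][4]=17·87077748875904+102992244837120=1583313975727488
Read c(18,2) = 1223405590579200, c(18,3) = 1821602444624640, c(18,4) = 1583313975727488.

1223405590579200, 1821602444624640, 1583313975727488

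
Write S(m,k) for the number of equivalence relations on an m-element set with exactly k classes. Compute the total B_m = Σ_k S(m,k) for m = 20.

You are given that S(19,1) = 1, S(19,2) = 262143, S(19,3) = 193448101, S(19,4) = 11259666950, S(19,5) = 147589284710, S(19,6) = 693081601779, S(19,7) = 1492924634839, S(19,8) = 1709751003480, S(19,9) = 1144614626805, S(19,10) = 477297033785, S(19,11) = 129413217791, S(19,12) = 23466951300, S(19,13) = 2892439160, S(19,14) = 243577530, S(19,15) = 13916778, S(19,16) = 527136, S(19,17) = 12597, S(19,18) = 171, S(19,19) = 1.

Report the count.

51724158235372

[20] T[20,1]:1*1+0=1 · T[20,2]:2*262143+1=524287 · T[20,3]:3*193448101+262143=580606446 · T[20,4]:4*11259666950+193448101=45232115901 · T[20,5]:5*147589284710+11259666950=749206090500 · T[20,6]:6*693081601779+147589284710=4306078895384 · T[20,7]:7*1492924634839+693081601779=11143554045652 · T[20,8]:8*1709751003480+1492924634839=15170932662679 · T[20,9]:9*1144614626805+1709751003480=12011282644725 · T[20,10]:10*477297033785+1144614626805=5917584964655 · T[20,11]:11*129413217791+477297033785=1900842429486 · T[20,12]:12*23466951300+129413217791=411016633391 · T[20,13]:13*2892439160+23466951300=61068660380 · T[20,14]:14*243577530+2892439160=6302524580 · T[20,15]:15*13916778+243577530=452329200 · T[20,16]:16*527136+13916778=22350954 · T[20,17]:17*12597+527136=741285 · T[20,18]:18*171+12597=15675 · T[20,19]:19*1+171=190 · T[20,20]:20*0+1=1
B_20 = ΣS(20,k) = 1+524287+580606446+45232115901+749206090500+4306078895384+11143554045652+15170932662679+12011282644725+5917584964655+1900842429486+411016633391+61068660380+6302524580+452329200+22350954+741285+15675+190+1 = 51724158235372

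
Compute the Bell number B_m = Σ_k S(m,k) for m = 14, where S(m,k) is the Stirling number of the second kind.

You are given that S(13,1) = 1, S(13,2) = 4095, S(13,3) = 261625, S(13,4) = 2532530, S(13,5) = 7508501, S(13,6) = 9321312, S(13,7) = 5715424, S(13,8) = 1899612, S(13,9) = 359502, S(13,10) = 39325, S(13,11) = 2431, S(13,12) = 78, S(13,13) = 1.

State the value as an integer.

row 14: T[14][1]=1·1+0=1  T[14][2]=2·4095+1=8191  T[14][3]=3·261625+4095=788970  T[14][4]=4·2532530+261625=10391745  T[14][5]=5·7508501+2532530=40075035  T[14][6]=6·9321312+7508501=63436373  T[14][7]=7·5715424+9321312=49329280  T[14][8]=8·1899612+5715424=20912320  T[14][9]=9·359502+1899612=5135130  T[14][10]=10·39325+359502=752752  T[14][11]=11·2431+39325=66066  T[14][12]=12·78+2431=3367  T[14][13]=13·1+78=91  T[14][14]=14·0+1=1
B_14 = ΣS(14,k) = 1+8191+788970+10391745+40075035+63436373+49329280+20912320+5135130+752752+66066+3367+91+1 = 190899322

190899322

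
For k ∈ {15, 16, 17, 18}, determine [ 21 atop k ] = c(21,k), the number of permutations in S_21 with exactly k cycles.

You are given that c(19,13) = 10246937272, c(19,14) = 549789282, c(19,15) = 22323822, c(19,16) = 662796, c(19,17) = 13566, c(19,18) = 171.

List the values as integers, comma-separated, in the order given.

r20: T_20,14=19×549789282+10246937272=20692933630; T_20,15=19×22323822+549789282=973941900; T_20,16=19×662796+22323822=34916946; T_20,17=19×13566+662796=920550; T_20,18=19×171+13566=16815
r21: T_21,15=20×973941900+20692933630=40171771630; T_21,16=20×34916946+973941900=1672280820; T_21,17=20×920550+34916946=53327946; T_21,18=20×16815+920550=1256850
Read c(21,15) = 40171771630, c(21,16) = 1672280820, c(21,17) = 53327946, c(21,18) = 1256850.

40171771630, 1672280820, 53327946, 1256850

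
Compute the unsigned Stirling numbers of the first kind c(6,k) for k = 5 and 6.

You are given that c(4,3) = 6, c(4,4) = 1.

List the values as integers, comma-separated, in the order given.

r5: T_5,4=4×1+6=10; T_5,5=4×0+1=1
r6: T_6,5=5×1+10=15; T_6,6=5×0+1=1
Read c(6,5) = 15, c(6,6) = 1.

15, 1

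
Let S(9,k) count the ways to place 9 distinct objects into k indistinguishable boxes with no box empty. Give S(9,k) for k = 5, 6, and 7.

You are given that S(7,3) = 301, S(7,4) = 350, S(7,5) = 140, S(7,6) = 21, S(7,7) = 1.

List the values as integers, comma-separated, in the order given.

[8] T[8,4]:4*350+301=1701 · T[8,5]:5*140+350=1050 · T[8,6]:6*21+140=266 · T[8,7]:7*1+21=28
[9] T[9,5]:5*1050+1701=6951 · T[9,6]:6*266+1050=2646 · T[9,7]:7*28+266=462
Read S(9,5) = 6951, S(9,6) = 2646, S(9,7) = 462.

6951, 2646, 462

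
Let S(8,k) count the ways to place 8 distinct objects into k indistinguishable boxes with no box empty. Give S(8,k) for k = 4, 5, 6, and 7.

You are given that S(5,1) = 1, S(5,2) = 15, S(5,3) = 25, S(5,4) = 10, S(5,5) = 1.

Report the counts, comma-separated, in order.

row 6: T[6][2]=2·15+1=31  T[6][3]=3·25+15=90  T[6][4]=4·10+25=65  T[6][5]=5·1+10=15  T[6][6]=6·0+1=1
row 7: T[7][3]=3·90+31=301  T[7][4]=4·65+90=350  T[7][5]=5·15+65=140  T[7][6]=6·1+15=21  T[7][7]=7·0+1=1
row 8: T[8][4]=4·350+301=1701  T[8][5]=5·140+350=1050  T[8][6]=6·21+140=266  T[8][7]=7·1+21=28
Read S(8,4) = 1701, S(8,5) = 1050, S(8,6) = 266, S(8,7) = 28.

1701, 1050, 266, 28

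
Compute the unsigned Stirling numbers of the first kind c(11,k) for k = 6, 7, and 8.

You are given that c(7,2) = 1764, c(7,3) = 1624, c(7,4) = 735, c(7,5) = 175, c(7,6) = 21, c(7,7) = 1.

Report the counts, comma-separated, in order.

902055, 157773, 18150

row 8: T[8][3]=7·1624+1764=13132  T[8][4]=7·735+1624=6769  T[8][5]=7·175+735=1960  T[8][6]=7·21+175=322  T[8][7]=7·1+21=28  T[8][8]=7·0+1=1
row 9: T[9][4]=8·6769+13132=67284  T[9][5]=8·1960+6769=22449  T[9][6]=8·322+1960=4536  T[9][7]=8·28+322=546  T[9][8]=8·1+28=36
row 10: T[10][5]=9·22449+67284=269325  T[10][6]=9·4536+22449=63273  T[10][7]=9·546+4536=9450  T[10][8]=9·36+546=870
row 11: T[11][6]=10·63273+269325=902055  T[11][7]=10·9450+63273=157773  T[11][8]=10·870+9450=18150
Read c(11,6) = 902055, c(11,7) = 157773, c(11,8) = 18150.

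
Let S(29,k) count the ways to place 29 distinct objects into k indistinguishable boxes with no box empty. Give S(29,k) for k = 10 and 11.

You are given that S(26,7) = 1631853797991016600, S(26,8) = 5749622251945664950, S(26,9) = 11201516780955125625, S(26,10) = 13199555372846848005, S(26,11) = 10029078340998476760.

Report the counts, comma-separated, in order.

r27: T_27,8=8×5749622251945664950+1631853797991016600=47628831813556336200; T_27,9=9×11201516780955125625+5749622251945664950=106563273280541795575; T_27,10=10×13199555372846848005+11201516780955125625=143197070509423605675; T_27,11=11×10029078340998476760+13199555372846848005=123519417123830092365
r28: T_28,9=9×106563273280541795575+47628831813556336200=1006698291338432496375; T_28,10=10×143197070509423605675+106563273280541795575=1538533978374777852325; T_28,11=11×123519417123830092365+143197070509423605675=1501910658871554621690
r29: T_29,10=10×1538533978374777852325+1006698291338432496375=16392038075086211019625; T_29,11=11×1501910658871554621690+1538533978374777852325=18059551225961878690915
Read S(29,10) = 16392038075086211019625, S(29,11) = 18059551225961878690915.

16392038075086211019625, 18059551225961878690915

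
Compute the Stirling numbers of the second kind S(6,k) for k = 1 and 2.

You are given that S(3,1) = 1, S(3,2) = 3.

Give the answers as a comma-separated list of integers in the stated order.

1, 31

i=4: T(4,1)=0+1·1=1 | T(4,2)=1+2·3=7
i=5: T(5,1)=0+1·1=1 | T(5,2)=1+2·7=15
i=6: T(6,1)=0+1·1=1 | T(6,2)=1+2·15=31
Read S(6,1) = 1, S(6,2) = 31.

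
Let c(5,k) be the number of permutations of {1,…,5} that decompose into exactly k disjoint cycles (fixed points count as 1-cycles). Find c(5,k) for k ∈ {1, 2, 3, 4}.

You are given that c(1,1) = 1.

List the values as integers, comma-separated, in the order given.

[2] T[2,1]:1*1+0=1 · T[2,2]:1*0+1=1
[3] T[3,1]:2*1+0=2 · T[3,2]:2*1+1=3 · T[3,3]:2*0+1=1
[4] T[4,1]:3*2+0=6 · T[4,2]:3*3+2=11 · T[4,3]:3*1+3=6 · T[4,4]:3*0+1=1
[5] T[5,1]:4*6+0=24 · T[5,2]:4*11+6=50 · T[5,3]:4*6+11=35 · T[5,4]:4*1+6=10
Read c(5,1) = 24, c(5,2) = 50, c(5,3) = 35, c(5,4) = 10.

24, 50, 35, 10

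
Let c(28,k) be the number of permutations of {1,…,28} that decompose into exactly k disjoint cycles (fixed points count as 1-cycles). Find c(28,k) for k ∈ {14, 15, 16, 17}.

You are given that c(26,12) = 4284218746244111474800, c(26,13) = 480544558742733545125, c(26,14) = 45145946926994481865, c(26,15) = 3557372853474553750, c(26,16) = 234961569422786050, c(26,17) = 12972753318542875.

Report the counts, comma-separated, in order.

row 27: T[27][13]=26·480544558742733545125+4284218746244111474800=16778377273555183648050  T[27][14]=26·45145946926994481865+480544558742733545125=1654339178844590073615  T[27][15]=26·3557372853474553750+45145946926994481865=137637641117332879365  T[27][16]=26·234961569422786050+3557372853474553750=9666373658466991050  T[27][17]=26·12972753318542875+234961569422786050=572253155704900800
row 28: T[28][14]=27·1654339178844590073615+16778377273555183648050=61445535102359115635655  T[28][15]=27·137637641117332879365+1654339178844590073615=5370555489012577816470  T[28][16]=27·9666373658466991050+137637641117332879365=398629729895941637715  T[28][17]=27·572253155704900800+9666373658466991050=25117208862499312650
Read c(28,14) = 61445535102359115635655, c(28,15) = 5370555489012577816470, c(28,16) = 398629729895941637715, c(28,17) = 25117208862499312650.

61445535102359115635655, 5370555489012577816470, 398629729895941637715, 25117208862499312650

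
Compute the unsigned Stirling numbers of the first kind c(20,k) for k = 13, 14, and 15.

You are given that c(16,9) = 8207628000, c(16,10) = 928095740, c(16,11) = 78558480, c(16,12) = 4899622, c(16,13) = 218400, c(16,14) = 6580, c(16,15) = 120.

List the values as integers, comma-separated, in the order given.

i=17: T(17,10)=8207628000+16·928095740=23057159840 | T(17,11)=928095740+16·78558480=2185031420 | T(17,12)=78558480+16·4899622=156952432 | T(17,13)=4899622+16·218400=8394022 | T(17,14)=218400+16·6580=323680 | T(17,15)=6580+16·120=8500
i=18: T(18,11)=23057159840+17·2185031420=60202693980 | T(18,12)=2185031420+17·156952432=4853222764 | T(18,13)=156952432+17·8394022=299650806 | T(18,14)=8394022+17·323680=13896582 | T(18,15)=323680+17·8500=468180
i=19: T(19,12)=60202693980+18·4853222764=147560703732 | T(19,13)=4853222764+18·299650806=10246937272 | T(19,14)=299650806+18·13896582=549789282 | T(19,15)=13896582+18·468180=22323822
i=20: T(20,13)=147560703732+19·10246937272=342252511900 | T(20,14)=10246937272+19·549789282=20692933630 | T(20,15)=549789282+19·22323822=973941900
Read c(20,13) = 342252511900, c(20,14) = 20692933630, c(20,15) = 973941900.

342252511900, 20692933630, 973941900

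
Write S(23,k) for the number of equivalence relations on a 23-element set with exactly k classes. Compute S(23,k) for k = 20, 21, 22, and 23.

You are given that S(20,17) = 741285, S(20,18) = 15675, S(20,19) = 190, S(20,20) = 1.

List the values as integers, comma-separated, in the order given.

1859550, 28336, 253, 1

i=21: T(21,18)=741285+18·15675=1023435 | T(21,19)=15675+19·190=19285 | T(21,20)=190+20·1=210 | T(21,21)=1+21·0=1
i=22: T(22,19)=1023435+19·19285=1389850 | T(22,20)=19285+20·210=23485 | T(22,21)=210+21·1=231 | T(22,22)=1+22·0=1
i=23: T(23,20)=1389850+20·23485=1859550 | T(23,21)=23485+21·231=28336 | T(23,22)=231+22·1=253 | T(23,23)=1+23·0=1
Read S(23,20) = 1859550, S(23,21) = 28336, S(23,22) = 253, S(23,23) = 1.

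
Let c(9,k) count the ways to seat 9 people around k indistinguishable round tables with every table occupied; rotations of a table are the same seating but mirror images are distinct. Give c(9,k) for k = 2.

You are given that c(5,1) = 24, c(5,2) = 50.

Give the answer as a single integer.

@6  (6,1):24·5+0→120, (6,2):50·5+24→274
@7  (7,1):120·6+0→720, (7,2):274·6+120→1764
@8  (8,1):720·7+0→5040, (8,2):1764·7+720→13068
@9  (9,2):13068·8+5040→109584
Read c(9,2) = 109584.

109584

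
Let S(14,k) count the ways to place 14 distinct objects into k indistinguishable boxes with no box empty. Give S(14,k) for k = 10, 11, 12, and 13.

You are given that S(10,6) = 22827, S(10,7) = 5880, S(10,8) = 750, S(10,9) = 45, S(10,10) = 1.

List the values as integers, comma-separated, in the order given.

row 11: T[11][7]=7·5880+22827=63987  T[11][8]=8·750+5880=11880  T[11][9]=9·45+750=1155  T[11][10]=10·1+45=55  T[11][11]=11·0+1=1
row 12: T[12][8]=8·11880+63987=159027  T[12][9]=9·1155+11880=22275  T[12][10]=10·55+1155=1705  T[12][11]=11·1+55=66  T[12][12]=12·0+1=1
row 13: T[13][9]=9·22275+159027=359502  T[13][10]=10·1705+22275=39325  T[13][11]=11·66+1705=2431  T[13][12]=12·1+66=78  T[13][13]=13·0+1=1
row 14: T[14][10]=10·39325+359502=752752  T[14][11]=11·2431+39325=66066  T[14][12]=12·78+2431=3367  T[14][13]=13·1+78=91
Read S(14,10) = 752752, S(14,11) = 66066, S(14,12) = 3367, S(14,13) = 91.

752752, 66066, 3367, 91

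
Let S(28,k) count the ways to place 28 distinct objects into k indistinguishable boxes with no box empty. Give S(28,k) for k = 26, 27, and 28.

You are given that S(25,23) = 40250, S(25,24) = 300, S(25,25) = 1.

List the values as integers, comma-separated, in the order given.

row 26: T[26][24]=24·300+40250=47450  T[26][25]=25·1+300=325  T[26][26]=26·0+1=1
row 27: T[27][25]=25·325+47450=55575  T[27][26]=26·1+325=351  T[27][27]=27·0+1=1
row 28: T[28][26]=26·351+55575=64701  T[28][27]=27·1+351=378  T[28][28]=28·0+1=1
Read S(28,26) = 64701, S(28,27) = 378, S(28,28) = 1.

64701, 378, 1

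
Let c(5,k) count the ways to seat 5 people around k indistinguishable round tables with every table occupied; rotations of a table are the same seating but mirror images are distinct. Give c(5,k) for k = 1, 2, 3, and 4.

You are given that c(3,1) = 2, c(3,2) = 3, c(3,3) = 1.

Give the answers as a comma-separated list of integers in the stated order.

24, 50, 35, 10

@4  (4,1):2·3+0→6, (4,2):3·3+2→11, (4,3):1·3+3→6, (4,4):0·3+1→1
@5  (5,1):6·4+0→24, (5,2):11·4+6→50, (5,3):6·4+11→35, (5,4):1·4+6→10
Read c(5,1) = 24, c(5,2) = 50, c(5,3) = 35, c(5,4) = 10.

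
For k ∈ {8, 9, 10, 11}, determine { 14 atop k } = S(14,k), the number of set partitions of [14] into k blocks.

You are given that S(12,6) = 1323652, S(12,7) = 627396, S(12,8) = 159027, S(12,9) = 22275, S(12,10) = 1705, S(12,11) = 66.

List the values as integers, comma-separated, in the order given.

20912320, 5135130, 752752, 66066

@13  (13,7):627396·7+1323652→5715424, (13,8):159027·8+627396→1899612, (13,9):22275·9+159027→359502, (13,10):1705·10+22275→39325, (13,11):66·11+1705→2431
@14  (14,8):1899612·8+5715424→20912320, (14,9):359502·9+1899612→5135130, (14,10):39325·10+359502→752752, (14,11):2431·11+39325→66066
Read S(14,8) = 20912320, S(14,9) = 5135130, S(14,10) = 752752, S(14,11) = 66066.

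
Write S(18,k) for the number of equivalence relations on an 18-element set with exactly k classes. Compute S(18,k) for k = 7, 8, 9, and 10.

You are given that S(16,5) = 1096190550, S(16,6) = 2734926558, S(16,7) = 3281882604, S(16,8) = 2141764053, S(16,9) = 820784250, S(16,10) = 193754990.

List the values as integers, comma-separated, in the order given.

r17: T_17,6=6×2734926558+1096190550=17505749898; T_17,7=7×3281882604+2734926558=25708104786; T_17,8=8×2141764053+3281882604=20415995028; T_17,9=9×820784250+2141764053=9528822303; T_17,10=10×193754990+820784250=2758334150
r18: T_18,7=7×25708104786+17505749898=197462483400; T_18,8=8×20415995028+25708104786=189036065010; T_18,9=9×9528822303+20415995028=106175395755; T_18,10=10×2758334150+9528822303=37112163803
Read S(18,7) = 197462483400, S(18,8) = 189036065010, S(18,9) = 106175395755, S(18,10) = 37112163803.

197462483400, 189036065010, 106175395755, 37112163803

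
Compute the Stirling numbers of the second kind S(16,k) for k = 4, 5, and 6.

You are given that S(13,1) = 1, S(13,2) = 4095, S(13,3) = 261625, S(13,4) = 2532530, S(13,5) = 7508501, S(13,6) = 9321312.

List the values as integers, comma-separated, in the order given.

row 14: T[14][2]=2·4095+1=8191  T[14][3]=3·261625+4095=788970  T[14][4]=4·2532530+261625=10391745  T[14][5]=5·7508501+2532530=40075035  T[14][6]=6·9321312+7508501=63436373
row 15: T[15][3]=3·788970+8191=2375101  T[15][4]=4·10391745+788970=42355950  T[15][5]=5·40075035+10391745=210766920  T[15][6]=6·63436373+40075035=420693273
row 16: T[16][4]=4·42355950+2375101=171798901  T[16][5]=5·210766920+42355950=1096190550  T[16][6]=6·420693273+210766920=2734926558
Read S(16,4) = 171798901, S(16,5) = 1096190550, S(16,6) = 2734926558.

171798901, 1096190550, 2734926558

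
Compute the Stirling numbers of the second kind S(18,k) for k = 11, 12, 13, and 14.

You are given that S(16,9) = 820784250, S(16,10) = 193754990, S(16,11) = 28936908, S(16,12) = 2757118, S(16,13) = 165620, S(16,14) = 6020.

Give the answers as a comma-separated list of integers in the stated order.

8391004908, 1256328866, 125854638, 8408778

i=17: T(17,10)=820784250+10·193754990=2758334150 | T(17,11)=193754990+11·28936908=512060978 | T(17,12)=28936908+12·2757118=62022324 | T(17,13)=2757118+13·165620=4910178 | T(17,14)=165620+14·6020=249900
i=18: T(18,11)=2758334150+11·512060978=8391004908 | T(18,12)=512060978+12·62022324=1256328866 | T(18,13)=62022324+13·4910178=125854638 | T(18,14)=4910178+14·249900=8408778
Read S(18,11) = 8391004908, S(18,12) = 1256328866, S(18,13) = 125854638, S(18,14) = 8408778.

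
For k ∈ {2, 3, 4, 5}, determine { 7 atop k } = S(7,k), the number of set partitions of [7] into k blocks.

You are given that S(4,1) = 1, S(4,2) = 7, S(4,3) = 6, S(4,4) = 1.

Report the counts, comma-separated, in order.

[5] T[5,1]:1*1+0=1 · T[5,2]:2*7+1=15 · T[5,3]:3*6+7=25 · T[5,4]:4*1+6=10 · T[5,5]:5*0+1=1
[6] T[6,1]:1*1+0=1 · T[6,2]:2*15+1=31 · T[6,3]:3*25+15=90 · T[6,4]:4*10+25=65 · T[6,5]:5*1+10=15
[7] T[7,2]:2*31+1=63 · T[7,3]:3*90+31=301 · T[7,4]:4*65+90=350 · T[7,5]:5*15+65=140
Read S(7,2) = 63, S(7,3) = 301, S(7,4) = 350, S(7,5) = 140.

63, 301, 350, 140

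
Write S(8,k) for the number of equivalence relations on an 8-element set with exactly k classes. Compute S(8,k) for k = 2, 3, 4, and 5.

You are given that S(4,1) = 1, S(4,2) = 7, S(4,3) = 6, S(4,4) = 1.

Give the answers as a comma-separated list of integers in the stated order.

127, 966, 1701, 1050

row 5: T[5][1]=1·1+0=1  T[5][2]=2·7+1=15  T[5][3]=3·6+7=25  T[5][4]=4·1+6=10  T[5][5]=5·0+1=1
row 6: T[6][1]=1·1+0=1  T[6][2]=2·15+1=31  T[6][3]=3·25+15=90  T[6][4]=4·10+25=65  T[6][5]=5·1+10=15
row 7: T[7][1]=1·1+0=1  T[7][2]=2·31+1=63  T[7][3]=3·90+31=301  T[7][4]=4·65+90=350  T[7][5]=5·15+65=140
row 8: T[8][2]=2·63+1=127  T[8][3]=3·301+63=966  T[8][4]=4·350+301=1701  T[8][5]=5·140+350=1050
Read S(8,2) = 127, S(8,3) = 966, S(8,4) = 1701, S(8,5) = 1050.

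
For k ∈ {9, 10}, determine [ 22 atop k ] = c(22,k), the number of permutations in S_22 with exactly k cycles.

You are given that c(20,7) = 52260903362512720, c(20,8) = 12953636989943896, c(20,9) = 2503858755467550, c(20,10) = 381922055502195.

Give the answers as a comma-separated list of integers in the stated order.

i=21: T(21,8)=52260903362512720+20·12953636989943896=311333643161390640 | T(21,9)=12953636989943896+20·2503858755467550=63030812099294896 | T(21,10)=2503858755467550+20·381922055502195=10142299865511450
i=22: T(22,9)=311333643161390640+21·63030812099294896=1634980697246583456 | T(22,10)=63030812099294896+21·10142299865511450=276019109275035346
Read c(22,9) = 1634980697246583456, c(22,10) = 276019109275035346.

1634980697246583456, 276019109275035346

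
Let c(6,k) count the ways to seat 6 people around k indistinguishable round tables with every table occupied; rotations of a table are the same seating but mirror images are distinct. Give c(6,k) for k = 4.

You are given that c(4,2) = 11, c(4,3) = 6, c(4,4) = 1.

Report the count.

85

i=5: T(5,3)=11+4·6=35 | T(5,4)=6+4·1=10
i=6: T(6,4)=35+5·10=85
Read c(6,4) = 85.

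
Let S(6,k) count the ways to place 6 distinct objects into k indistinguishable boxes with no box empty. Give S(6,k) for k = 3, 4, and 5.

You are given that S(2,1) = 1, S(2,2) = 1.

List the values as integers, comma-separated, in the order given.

i=3: T(3,1)=0+1·1=1 | T(3,2)=1+2·1=3 | T(3,3)=1+3·0=1
i=4: T(4,1)=0+1·1=1 | T(4,2)=1+2·3=7 | T(4,3)=3+3·1=6 | T(4,4)=1+4·0=1
i=5: T(5,2)=1+2·7=15 | T(5,3)=7+3·6=25 | T(5,4)=6+4·1=10 | T(5,5)=1+5·0=1
i=6: T(6,3)=15+3·25=90 | T(6,4)=25+4·10=65 | T(6,5)=10+5·1=15
Read S(6,3) = 90, S(6,4) = 65, S(6,5) = 15.

90, 65, 15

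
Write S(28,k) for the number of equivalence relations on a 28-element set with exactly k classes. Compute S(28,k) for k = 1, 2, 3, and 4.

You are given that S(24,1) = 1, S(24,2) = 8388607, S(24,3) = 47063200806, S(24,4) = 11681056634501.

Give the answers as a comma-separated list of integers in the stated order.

1, 134217727, 3812664524766, 2998587019946701

i=25: T(25,1)=0+1·1=1 | T(25,2)=1+2·8388607=16777215 | T(25,3)=8388607+3·47063200806=141197991025 | T(25,4)=47063200806+4·11681056634501=46771289738810
i=26: T(26,1)=0+1·1=1 | T(26,2)=1+2·16777215=33554431 | T(26,3)=16777215+3·141197991025=423610750290 | T(26,4)=141197991025+4·46771289738810=187226356946265
i=27: T(27,1)=0+1·1=1 | T(27,2)=1+2·33554431=67108863 | T(27,3)=33554431+3·423610750290=1270865805301 | T(27,4)=423610750290+4·187226356946265=749329038535350
i=28: T(28,1)=0+1·1=1 | T(28,2)=1+2·67108863=134217727 | T(28,3)=67108863+3·1270865805301=3812664524766 | T(28,4)=1270865805301+4·749329038535350=2998587019946701
Read S(28,1) = 1, S(28,2) = 134217727, S(28,3) = 3812664524766, S(28,4) = 2998587019946701.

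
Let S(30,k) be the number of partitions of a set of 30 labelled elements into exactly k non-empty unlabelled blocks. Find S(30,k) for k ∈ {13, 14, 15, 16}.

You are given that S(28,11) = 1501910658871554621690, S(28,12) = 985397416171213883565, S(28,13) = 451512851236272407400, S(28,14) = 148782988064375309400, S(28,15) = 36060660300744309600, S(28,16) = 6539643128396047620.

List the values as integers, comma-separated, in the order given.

r29: T_29,12=12×985397416171213883565+1501910658871554621690=13326679652926121224470; T_29,13=13×451512851236272407400+985397416171213883565=6855064482242755179765; T_29,14=14×148782988064375309400+451512851236272407400=2534474684137526739000; T_29,15=15×36060660300744309600+148782988064375309400=689692892575539953400; T_29,16=16×6539643128396047620+36060660300744309600=140694950355081071520
r30: T_30,13=13×6855064482242755179765+13326679652926121224470=102442517922081938561415; T_30,14=14×2534474684137526739000+6855064482242755179765=42337710060168129525765; T_30,15=15×689692892575539953400+2534474684137526739000=12879868072770626040000; T_30,16=16×140694950355081071520+689692892575539953400=2940812098256837097720
Read S(30,13) = 102442517922081938561415, S(30,14) = 42337710060168129525765, S(30,15) = 12879868072770626040000, S(30,16) = 2940812098256837097720.

102442517922081938561415, 42337710060168129525765, 12879868072770626040000, 2940812098256837097720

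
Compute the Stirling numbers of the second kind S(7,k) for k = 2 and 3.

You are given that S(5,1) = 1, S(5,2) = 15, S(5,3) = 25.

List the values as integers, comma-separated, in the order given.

63, 301

row 6: T[6][1]=1·1+0=1  T[6][2]=2·15+1=31  T[6][3]=3·25+15=90
row 7: T[7][2]=2·31+1=63  T[7][3]=3·90+31=301
Read S(7,2) = 63, S(7,3) = 301.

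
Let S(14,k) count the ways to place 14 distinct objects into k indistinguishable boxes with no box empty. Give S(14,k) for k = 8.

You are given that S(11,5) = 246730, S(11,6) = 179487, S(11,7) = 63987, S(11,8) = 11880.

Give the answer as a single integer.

row 12: T[12][6]=6·179487+246730=1323652  T[12][7]=7·63987+179487=627396  T[12][8]=8·11880+63987=159027
row 13: T[13][7]=7·627396+1323652=5715424  T[13][8]=8·159027+627396=1899612
row 14: T[14][8]=8·1899612+5715424=20912320
Read S(14,8) = 20912320.

20912320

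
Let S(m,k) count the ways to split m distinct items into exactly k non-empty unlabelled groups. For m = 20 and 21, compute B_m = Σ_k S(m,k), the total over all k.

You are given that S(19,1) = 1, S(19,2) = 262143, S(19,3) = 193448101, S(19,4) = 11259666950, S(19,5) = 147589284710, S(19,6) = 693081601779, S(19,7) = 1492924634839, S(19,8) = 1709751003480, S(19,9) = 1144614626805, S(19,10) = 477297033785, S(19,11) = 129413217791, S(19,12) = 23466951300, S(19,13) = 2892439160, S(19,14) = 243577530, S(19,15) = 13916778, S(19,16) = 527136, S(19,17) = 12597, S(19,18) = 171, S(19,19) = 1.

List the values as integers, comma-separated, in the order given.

row 20: T[20][1]=1·1+0=1  T[20][2]=2·262143+1=524287  T[20][3]=3·193448101+262143=580606446  T[20][4]=4·11259666950+193448101=45232115901  T[20][5]=5·147589284710+11259666950=749206090500  T[20][6]=6·693081601779+147589284710=4306078895384  T[20][7]=7·1492924634839+693081601779=11143554045652  T[20][8]=8·1709751003480+1492924634839=15170932662679  T[20][9]=9·1144614626805+1709751003480=12011282644725  T[20][10]=10·477297033785+1144614626805=5917584964655  T[20][11]=11·129413217791+477297033785=1900842429486  T[20][12]=12·23466951300+129413217791=411016633391  T[20][13]=13·2892439160+23466951300=61068660380  T[20][14]=14·243577530+2892439160=6302524580  T[20][15]=15·13916778+243577530=452329200  T[20][16]=16·527136+13916778=22350954  T[20][17]=17·12597+527136=741285  T[20][18]=18·171+12597=15675  T[20][19]=19·1+171=190  T[20][20]=20·0+1=1
row 21: T[21][1]=1·1+0=1  T[21][2]=2·524287+1=1048575  T[21][3]=3·580606446+524287=1742343625  T[21][4]=4·45232115901+580606446=181509070050  T[21][5]=5·749206090500+45232115901=3791262568401  T[21][6]=6·4306078895384+749206090500=26585679462804  T[21][7]=7·11143554045652+4306078895384=82310957214948  T[21][8]=8·15170932662679+11143554045652=132511015347084  T[21][9]=9·12011282644725+15170932662679=123272476465204  T[21][10]=10·5917584964655+12011282644725=71187132291275  T[21][11]=11·1900842429486+5917584964655=26826851689001  T[21][12]=12·411016633391+1900842429486=6833042030178  T[21][13]=13·61068660380+411016633391=1204909218331  T[21][14]=14·6302524580+61068660380=149304004500  T[21][15]=15·452329200+6302524580=13087462580  T[21][16]=16·22350954+452329200=809944464  T[21][17]=17·741285+22350954=34952799  T[21][18]=18·15675+741285=1023435  T[21][19]=19·190+15675=19285  T[21][20]=20·1+190=210  T[21][21]=21·0+1=1
B_20 = ΣS(20,k) = 1+524287+580606446+45232115901+749206090500+4306078895384+11143554045652+15170932662679+12011282644725+5917584964655+1900842429486+411016633391+61068660380+6302524580+452329200+22350954+741285+15675+190+1 = 51724158235372
B_21 = ΣS(21,k) = 1+1048575+1742343625+181509070050+3791262568401+26585679462804+82310957214948+132511015347084+123272476465204+71187132291275+26826851689001+6833042030178+1204909218331+149304004500+13087462580+809944464+34952799+1023435+19285+210+1 = 474869816156751

51724158235372, 474869816156751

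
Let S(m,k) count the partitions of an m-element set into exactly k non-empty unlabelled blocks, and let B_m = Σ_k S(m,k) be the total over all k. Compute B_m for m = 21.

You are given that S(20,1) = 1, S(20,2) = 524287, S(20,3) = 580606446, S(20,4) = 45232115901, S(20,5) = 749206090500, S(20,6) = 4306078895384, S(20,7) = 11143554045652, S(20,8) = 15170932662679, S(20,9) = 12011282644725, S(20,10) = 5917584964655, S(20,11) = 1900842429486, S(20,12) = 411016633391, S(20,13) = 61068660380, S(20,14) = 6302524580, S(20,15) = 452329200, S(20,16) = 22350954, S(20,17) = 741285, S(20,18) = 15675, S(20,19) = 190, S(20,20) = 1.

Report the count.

r21: T_21,1=1×1+0=1; T_21,2=2×524287+1=1048575; T_21,3=3×580606446+524287=1742343625; T_21,4=4×45232115901+580606446=181509070050; T_21,5=5×749206090500+45232115901=3791262568401; T_21,6=6×4306078895384+749206090500=26585679462804; T_21,7=7×11143554045652+4306078895384=82310957214948; T_21,8=8×15170932662679+11143554045652=132511015347084; T_21,9=9×12011282644725+15170932662679=123272476465204; T_21,10=10×5917584964655+12011282644725=71187132291275; T_21,11=11×1900842429486+5917584964655=26826851689001; T_21,12=12×411016633391+1900842429486=6833042030178; T_21,13=13×61068660380+411016633391=1204909218331; T_21,14=14×6302524580+61068660380=149304004500; T_21,15=15×452329200+6302524580=13087462580; T_21,16=16×22350954+452329200=809944464; T_21,17=17×741285+22350954=34952799; T_21,18=18×15675+741285=1023435; T_21,19=19×190+15675=19285; T_21,20=20×1+190=210; T_21,21=21×0+1=1
B_21 = ΣS(21,k) = 1+1048575+1742343625+181509070050+3791262568401+26585679462804+82310957214948+132511015347084+123272476465204+71187132291275+26826851689001+6833042030178+1204909218331+149304004500+13087462580+809944464+34952799+1023435+19285+210+1 = 474869816156751

474869816156751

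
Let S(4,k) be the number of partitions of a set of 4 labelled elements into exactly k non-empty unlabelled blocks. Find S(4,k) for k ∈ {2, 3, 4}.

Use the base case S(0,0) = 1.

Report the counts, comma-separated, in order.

7, 6, 1

r1: T_1,1=1×0+1=1
r2: T_2,1=1×1+0=1; T_2,2=2×0+1=1
r3: T_3,1=1×1+0=1; T_3,2=2×1+1=3; T_3,3=3×0+1=1
r4: T_4,2=2×3+1=7; T_4,3=3×1+3=6; T_4,4=4×0+1=1
Read S(4,2) = 7, S(4,3) = 6, S(4,4) = 1.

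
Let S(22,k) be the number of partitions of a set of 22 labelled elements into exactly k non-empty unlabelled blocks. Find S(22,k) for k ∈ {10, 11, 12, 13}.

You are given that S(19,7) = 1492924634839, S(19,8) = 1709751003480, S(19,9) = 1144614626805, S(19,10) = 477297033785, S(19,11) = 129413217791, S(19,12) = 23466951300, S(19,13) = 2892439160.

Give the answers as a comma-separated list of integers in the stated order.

835143799377954, 366282500870286, 108823356051137, 22496861868481

@20  (20,8):1709751003480·8+1492924634839→15170932662679, (20,9):1144614626805·9+1709751003480→12011282644725, (20,10):477297033785·10+1144614626805→5917584964655, (20,11):129413217791·11+477297033785→1900842429486, (20,12):23466951300·12+129413217791→411016633391, (20,13):2892439160·13+23466951300→61068660380
@21  (21,9):12011282644725·9+15170932662679→123272476465204, (21,10):5917584964655·10+12011282644725→71187132291275, (21,11):1900842429486·11+5917584964655→26826851689001, (21,12):411016633391·12+1900842429486→6833042030178, (21,13):61068660380·13+411016633391→1204909218331
@22  (22,10):71187132291275·10+123272476465204→835143799377954, (22,11):26826851689001·11+71187132291275→366282500870286, (22,12):6833042030178·12+26826851689001→108823356051137, (22,13):1204909218331·13+6833042030178→22496861868481
Read S(22,10) = 835143799377954, S(22,11) = 366282500870286, S(22,12) = 108823356051137, S(22,13) = 22496861868481.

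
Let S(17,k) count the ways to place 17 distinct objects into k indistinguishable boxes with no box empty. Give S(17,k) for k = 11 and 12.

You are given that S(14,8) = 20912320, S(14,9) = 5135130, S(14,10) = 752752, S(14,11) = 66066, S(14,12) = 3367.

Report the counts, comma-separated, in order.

512060978, 62022324

i=15: T(15,9)=20912320+9·5135130=67128490 | T(15,10)=5135130+10·752752=12662650 | T(15,11)=752752+11·66066=1479478 | T(15,12)=66066+12·3367=106470
i=16: T(16,10)=67128490+10·12662650=193754990 | T(16,11)=12662650+11·1479478=28936908 | T(16,12)=1479478+12·106470=2757118
i=17: T(17,11)=193754990+11·28936908=512060978 | T(17,12)=28936908+12·2757118=62022324
Read S(17,11) = 512060978, S(17,12) = 62022324.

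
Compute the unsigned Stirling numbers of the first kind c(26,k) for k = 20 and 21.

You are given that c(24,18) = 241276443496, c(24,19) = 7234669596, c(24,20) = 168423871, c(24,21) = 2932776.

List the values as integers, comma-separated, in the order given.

696829576300, 17247104875

r25: T_25,19=24×7234669596+241276443496=414908513800; T_25,20=24×168423871+7234669596=11276842500; T_25,21=24×2932776+168423871=238810495
r26: T_26,20=25×11276842500+414908513800=696829576300; T_26,21=25×238810495+11276842500=17247104875
Read c(26,20) = 696829576300, c(26,21) = 17247104875.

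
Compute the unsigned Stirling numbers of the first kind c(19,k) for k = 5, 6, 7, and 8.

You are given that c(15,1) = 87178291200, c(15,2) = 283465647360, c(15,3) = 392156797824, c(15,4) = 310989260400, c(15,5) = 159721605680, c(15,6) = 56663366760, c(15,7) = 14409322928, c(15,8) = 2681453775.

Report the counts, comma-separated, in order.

17950712280921504, 7551527592063024, 2353125040549984, 557921681547048

r16: T_16,2=15×283465647360+87178291200=4339163001600; T_16,3=15×392156797824+283465647360=6165817614720; T_16,4=15×310989260400+392156797824=5056995703824; T_16,5=15×159721605680+310989260400=2706813345600; T_16,6=15×56663366760+159721605680=1009672107080; T_16,7=15×14409322928+56663366760=272803210680; T_16,8=15×2681453775+14409322928=54631129553
r17: T_17,3=16×6165817614720+4339163001600=102992244837120; T_17,4=16×5056995703824+6165817614720=87077748875904; T_17,5=16×2706813345600+5056995703824=48366009233424; T_17,6=16×1009672107080+2706813345600=18861567058880; T_17,7=16×272803210680+1009672107080=5374523477960; T_17,8=16×54631129553+272803210680=1146901283528
r18: T_18,4=17×87077748875904+102992244837120=1583313975727488; T_18,5=17×48366009233424+87077748875904=909299905844112; T_18,6=17×18861567058880+48366009233424=369012649234384; T_18,7=17×5374523477960+18861567058880=110228466184200; T_18,8=17×1146901283528+5374523477960=24871845297936
r19: T_19,5=18×909299905844112+1583313975727488=17950712280921504; T_19,6=18×369012649234384+909299905844112=7551527592063024; T_19,7=18×110228466184200+369012649234384=2353125040549984; T_19,8=18×24871845297936+110228466184200=557921681547048
Read c(19,5) = 17950712280921504, c(19,6) = 7551527592063024, c(19,7) = 2353125040549984, c(19,8) = 557921681547048.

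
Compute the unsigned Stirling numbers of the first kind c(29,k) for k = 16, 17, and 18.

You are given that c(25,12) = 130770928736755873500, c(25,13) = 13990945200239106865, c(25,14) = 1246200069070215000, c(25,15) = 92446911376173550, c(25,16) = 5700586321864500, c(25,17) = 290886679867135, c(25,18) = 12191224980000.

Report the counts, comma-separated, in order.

16532187926098943672490, 1101911578045922391915, 62656135265695354110

r26: T_26,13=25×13990945200239106865+130770928736755873500=480544558742733545125; T_26,14=25×1246200069070215000+13990945200239106865=45145946926994481865; T_26,15=25×92446911376173550+1246200069070215000=3557372853474553750; T_26,16=25×5700586321864500+92446911376173550=234961569422786050; T_26,17=25×290886679867135+5700586321864500=12972753318542875; T_26,18=25×12191224980000+290886679867135=595667304367135
r27: T_27,14=26×45145946926994481865+480544558742733545125=1654339178844590073615; T_27,15=26×3557372853474553750+45145946926994481865=137637641117332879365; T_27,16=26×234961569422786050+3557372853474553750=9666373658466991050; T_27,17=26×12972753318542875+234961569422786050=572253155704900800; T_27,18=26×595667304367135+12972753318542875=28460103232088385
r28: T_28,15=27×137637641117332879365+1654339178844590073615=5370555489012577816470; T_28,16=27×9666373658466991050+137637641117332879365=398629729895941637715; T_28,17=27×572253155704900800+9666373658466991050=25117208862499312650; T_28,18=27×28460103232088385+572253155704900800=1340675942971287195
r29: T_29,16=28×398629729895941637715+5370555489012577816470=16532187926098943672490; T_29,17=28×25117208862499312650+398629729895941637715=1101911578045922391915; T_29,18=28×1340675942971287195+25117208862499312650=62656135265695354110
Read c(29,16) = 16532187926098943672490, c(29,17) = 1101911578045922391915, c(29,18) = 62656135265695354110.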